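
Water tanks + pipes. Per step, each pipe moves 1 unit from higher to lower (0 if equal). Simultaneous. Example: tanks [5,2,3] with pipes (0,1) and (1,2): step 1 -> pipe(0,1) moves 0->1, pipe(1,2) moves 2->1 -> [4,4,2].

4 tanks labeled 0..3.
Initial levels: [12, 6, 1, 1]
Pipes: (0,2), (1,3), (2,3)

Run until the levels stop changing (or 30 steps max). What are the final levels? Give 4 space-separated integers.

Step 1: flows [0->2,1->3,2=3] -> levels [11 5 2 2]
Step 2: flows [0->2,1->3,2=3] -> levels [10 4 3 3]
Step 3: flows [0->2,1->3,2=3] -> levels [9 3 4 4]
Step 4: flows [0->2,3->1,2=3] -> levels [8 4 5 3]
Step 5: flows [0->2,1->3,2->3] -> levels [7 3 5 5]
Step 6: flows [0->2,3->1,2=3] -> levels [6 4 6 4]
Step 7: flows [0=2,1=3,2->3] -> levels [6 4 5 5]
Step 8: flows [0->2,3->1,2=3] -> levels [5 5 6 4]
Step 9: flows [2->0,1->3,2->3] -> levels [6 4 4 6]
Step 10: flows [0->2,3->1,3->2] -> levels [5 5 6 4]
  -> period-2 cycle: step 10 state = step 8 state; never stabilizes
  -> state at step 30: (30-8) mod 2 = 0, same as step 8 -> [5 5 6 4]

Answer: 5 5 6 4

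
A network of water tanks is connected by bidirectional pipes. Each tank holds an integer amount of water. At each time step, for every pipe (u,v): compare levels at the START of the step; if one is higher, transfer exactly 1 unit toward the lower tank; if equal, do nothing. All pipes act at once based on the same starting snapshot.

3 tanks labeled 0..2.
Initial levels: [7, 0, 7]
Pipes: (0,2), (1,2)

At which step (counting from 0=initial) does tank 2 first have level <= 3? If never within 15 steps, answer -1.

Answer: -1

Derivation:
Step 1: flows [0=2,2->1] -> levels [7 1 6]
Step 2: flows [0->2,2->1] -> levels [6 2 6]
Step 3: flows [0=2,2->1] -> levels [6 3 5]
Step 4: flows [0->2,2->1] -> levels [5 4 5]
Step 5: flows [0=2,2->1] -> levels [5 5 4]
Step 6: flows [0->2,1->2] -> levels [4 4 6]
Step 7: flows [2->0,2->1] -> levels [5 5 4]
  -> period-2 cycle (repeats step 5); tank 2 never drops to <=3
Tank 2 never reaches <=3 within 15 steps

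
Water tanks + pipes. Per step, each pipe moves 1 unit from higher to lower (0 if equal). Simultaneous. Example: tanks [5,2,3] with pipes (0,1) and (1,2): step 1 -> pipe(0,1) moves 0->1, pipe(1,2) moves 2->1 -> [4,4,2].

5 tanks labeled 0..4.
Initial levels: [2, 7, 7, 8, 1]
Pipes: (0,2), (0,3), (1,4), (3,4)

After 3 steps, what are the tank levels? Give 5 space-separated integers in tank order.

Answer: 4 5 6 6 4

Derivation:
Step 1: flows [2->0,3->0,1->4,3->4] -> levels [4 6 6 6 3]
Step 2: flows [2->0,3->0,1->4,3->4] -> levels [6 5 5 4 5]
Step 3: flows [0->2,0->3,1=4,4->3] -> levels [4 5 6 6 4]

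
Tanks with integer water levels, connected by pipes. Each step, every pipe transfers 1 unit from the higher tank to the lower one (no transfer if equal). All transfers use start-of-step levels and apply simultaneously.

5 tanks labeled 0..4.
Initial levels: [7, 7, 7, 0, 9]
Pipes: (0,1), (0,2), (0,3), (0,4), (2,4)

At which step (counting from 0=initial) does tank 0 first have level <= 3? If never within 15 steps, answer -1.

Step 1: flows [0=1,0=2,0->3,4->0,4->2] -> levels [7 7 8 1 7]
Step 2: flows [0=1,2->0,0->3,0=4,2->4] -> levels [7 7 6 2 8]
Step 3: flows [0=1,0->2,0->3,4->0,4->2] -> levels [6 7 8 3 6]
Step 4: flows [1->0,2->0,0->3,0=4,2->4] -> levels [7 6 6 4 7]
Step 5: flows [0->1,0->2,0->3,0=4,4->2] -> levels [4 7 8 5 6]
Step 6: flows [1->0,2->0,3->0,4->0,2->4] -> levels [8 6 6 4 6]
Step 7: flows [0->1,0->2,0->3,0->4,2=4] -> levels [4 7 7 5 7]
Step 8: flows [1->0,2->0,3->0,4->0,2=4] -> levels [8 6 6 4 6]
  -> period-2 cycle (repeats step 6); tank 0 never drops to <=3
Tank 0 never reaches <=3 within 15 steps

Answer: -1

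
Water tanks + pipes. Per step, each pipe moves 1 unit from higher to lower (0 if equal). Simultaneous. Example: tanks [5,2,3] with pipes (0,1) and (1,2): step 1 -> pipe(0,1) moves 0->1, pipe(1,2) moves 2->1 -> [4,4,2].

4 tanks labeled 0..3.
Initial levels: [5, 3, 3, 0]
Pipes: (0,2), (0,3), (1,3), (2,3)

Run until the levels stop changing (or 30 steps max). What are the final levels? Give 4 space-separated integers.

Answer: 3 3 3 2

Derivation:
Step 1: flows [0->2,0->3,1->3,2->3] -> levels [3 2 3 3]
Step 2: flows [0=2,0=3,3->1,2=3] -> levels [3 3 3 2]
Step 3: flows [0=2,0->3,1->3,2->3] -> levels [2 2 2 5]
Step 4: flows [0=2,3->0,3->1,3->2] -> levels [3 3 3 2]
  -> period-2 cycle: step 4 state = step 2 state; never stabilizes
  -> state at step 30: (30-2) mod 2 = 0, same as step 2 -> [3 3 3 2]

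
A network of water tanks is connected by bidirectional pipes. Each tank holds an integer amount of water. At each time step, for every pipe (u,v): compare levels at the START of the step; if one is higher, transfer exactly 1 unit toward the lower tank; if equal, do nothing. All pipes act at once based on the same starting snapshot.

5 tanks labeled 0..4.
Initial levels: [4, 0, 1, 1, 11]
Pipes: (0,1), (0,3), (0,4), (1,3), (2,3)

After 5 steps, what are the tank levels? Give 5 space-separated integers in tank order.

Answer: 4 3 2 2 6

Derivation:
Step 1: flows [0->1,0->3,4->0,3->1,2=3] -> levels [3 2 1 1 10]
Step 2: flows [0->1,0->3,4->0,1->3,2=3] -> levels [2 2 1 3 9]
Step 3: flows [0=1,3->0,4->0,3->1,3->2] -> levels [4 3 2 0 8]
Step 4: flows [0->1,0->3,4->0,1->3,2->3] -> levels [3 3 1 3 7]
Step 5: flows [0=1,0=3,4->0,1=3,3->2] -> levels [4 3 2 2 6]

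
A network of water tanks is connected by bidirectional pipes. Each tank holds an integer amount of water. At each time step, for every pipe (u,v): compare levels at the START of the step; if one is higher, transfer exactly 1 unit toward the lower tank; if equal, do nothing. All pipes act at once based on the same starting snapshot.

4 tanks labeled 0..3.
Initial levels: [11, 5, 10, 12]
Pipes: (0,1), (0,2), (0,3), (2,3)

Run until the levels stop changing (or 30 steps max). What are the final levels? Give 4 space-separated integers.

Answer: 8 10 10 10

Derivation:
Step 1: flows [0->1,0->2,3->0,3->2] -> levels [10 6 12 10]
Step 2: flows [0->1,2->0,0=3,2->3] -> levels [10 7 10 11]
Step 3: flows [0->1,0=2,3->0,3->2] -> levels [10 8 11 9]
Step 4: flows [0->1,2->0,0->3,2->3] -> levels [9 9 9 11]
Step 5: flows [0=1,0=2,3->0,3->2] -> levels [10 9 10 9]
Step 6: flows [0->1,0=2,0->3,2->3] -> levels [8 10 9 11]
Step 7: flows [1->0,2->0,3->0,3->2] -> levels [11 9 9 9]
Step 8: flows [0->1,0->2,0->3,2=3] -> levels [8 10 10 10]
Step 9: flows [1->0,2->0,3->0,2=3] -> levels [11 9 9 9]
  -> period-2 cycle: step 9 state = step 7 state; never stabilizes
  -> state at step 30: (30-7) mod 2 = 1, same as step 8 -> [8 10 10 10]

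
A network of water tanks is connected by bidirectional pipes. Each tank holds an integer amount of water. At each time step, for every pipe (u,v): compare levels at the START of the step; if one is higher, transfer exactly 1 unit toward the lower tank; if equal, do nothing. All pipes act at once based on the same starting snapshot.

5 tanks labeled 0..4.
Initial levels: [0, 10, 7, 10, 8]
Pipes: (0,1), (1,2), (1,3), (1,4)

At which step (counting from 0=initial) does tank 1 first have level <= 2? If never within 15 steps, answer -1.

Step 1: flows [1->0,1->2,1=3,1->4] -> levels [1 7 8 10 9]
Step 2: flows [1->0,2->1,3->1,4->1] -> levels [2 9 7 9 8]
Step 3: flows [1->0,1->2,1=3,1->4] -> levels [3 6 8 9 9]
Step 4: flows [1->0,2->1,3->1,4->1] -> levels [4 8 7 8 8]
Step 5: flows [1->0,1->2,1=3,1=4] -> levels [5 6 8 8 8]
Step 6: flows [1->0,2->1,3->1,4->1] -> levels [6 8 7 7 7]
Step 7: flows [1->0,1->2,1->3,1->4] -> levels [7 4 8 8 8]
Step 8: flows [0->1,2->1,3->1,4->1] -> levels [6 8 7 7 7]
  -> period-2 cycle (repeats step 6); tank 1 never drops to <=2
Tank 1 never reaches <=2 within 15 steps

Answer: -1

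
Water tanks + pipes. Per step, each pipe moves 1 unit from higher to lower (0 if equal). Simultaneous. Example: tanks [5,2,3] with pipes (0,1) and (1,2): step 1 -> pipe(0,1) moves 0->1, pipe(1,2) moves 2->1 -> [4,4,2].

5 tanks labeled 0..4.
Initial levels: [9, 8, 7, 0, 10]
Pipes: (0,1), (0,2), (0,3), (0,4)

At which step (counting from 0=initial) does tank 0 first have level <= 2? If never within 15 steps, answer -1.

Step 1: flows [0->1,0->2,0->3,4->0] -> levels [7 9 8 1 9]
Step 2: flows [1->0,2->0,0->3,4->0] -> levels [9 8 7 2 8]
Step 3: flows [0->1,0->2,0->3,0->4] -> levels [5 9 8 3 9]
Step 4: flows [1->0,2->0,0->3,4->0] -> levels [7 8 7 4 8]
Step 5: flows [1->0,0=2,0->3,4->0] -> levels [8 7 7 5 7]
Step 6: flows [0->1,0->2,0->3,0->4] -> levels [4 8 8 6 8]
Step 7: flows [1->0,2->0,3->0,4->0] -> levels [8 7 7 5 7]
  -> period-2 cycle (repeats step 5); tank 0 never drops to <=2
Tank 0 never reaches <=2 within 15 steps

Answer: -1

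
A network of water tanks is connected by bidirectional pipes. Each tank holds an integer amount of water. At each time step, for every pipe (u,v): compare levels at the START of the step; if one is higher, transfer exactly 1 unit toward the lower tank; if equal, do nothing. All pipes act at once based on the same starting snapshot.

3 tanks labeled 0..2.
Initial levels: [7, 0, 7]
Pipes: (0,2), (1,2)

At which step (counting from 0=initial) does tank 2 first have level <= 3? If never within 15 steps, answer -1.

Answer: -1

Derivation:
Step 1: flows [0=2,2->1] -> levels [7 1 6]
Step 2: flows [0->2,2->1] -> levels [6 2 6]
Step 3: flows [0=2,2->1] -> levels [6 3 5]
Step 4: flows [0->2,2->1] -> levels [5 4 5]
Step 5: flows [0=2,2->1] -> levels [5 5 4]
Step 6: flows [0->2,1->2] -> levels [4 4 6]
Step 7: flows [2->0,2->1] -> levels [5 5 4]
  -> period-2 cycle (repeats step 5); tank 2 never drops to <=3
Tank 2 never reaches <=3 within 15 steps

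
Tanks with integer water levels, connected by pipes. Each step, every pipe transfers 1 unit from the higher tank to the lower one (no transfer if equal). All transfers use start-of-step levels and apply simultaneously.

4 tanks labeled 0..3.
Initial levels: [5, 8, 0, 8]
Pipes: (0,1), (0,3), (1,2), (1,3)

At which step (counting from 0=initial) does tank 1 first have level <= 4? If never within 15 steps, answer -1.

Answer: 3

Derivation:
Step 1: flows [1->0,3->0,1->2,1=3] -> levels [7 6 1 7]
Step 2: flows [0->1,0=3,1->2,3->1] -> levels [6 7 2 6]
Step 3: flows [1->0,0=3,1->2,1->3] -> levels [7 4 3 7]
Tank 1 first reaches <=4 at step 3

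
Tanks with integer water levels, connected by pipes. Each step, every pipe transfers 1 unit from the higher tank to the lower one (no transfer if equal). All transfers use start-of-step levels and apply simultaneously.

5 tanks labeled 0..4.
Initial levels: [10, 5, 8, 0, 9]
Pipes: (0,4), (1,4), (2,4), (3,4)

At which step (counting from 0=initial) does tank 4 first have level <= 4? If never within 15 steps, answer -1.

Step 1: flows [0->4,4->1,4->2,4->3] -> levels [9 6 9 1 7]
Step 2: flows [0->4,4->1,2->4,4->3] -> levels [8 7 8 2 7]
Step 3: flows [0->4,1=4,2->4,4->3] -> levels [7 7 7 3 8]
Step 4: flows [4->0,4->1,4->2,4->3] -> levels [8 8 8 4 4]
Tank 4 first reaches <=4 at step 4

Answer: 4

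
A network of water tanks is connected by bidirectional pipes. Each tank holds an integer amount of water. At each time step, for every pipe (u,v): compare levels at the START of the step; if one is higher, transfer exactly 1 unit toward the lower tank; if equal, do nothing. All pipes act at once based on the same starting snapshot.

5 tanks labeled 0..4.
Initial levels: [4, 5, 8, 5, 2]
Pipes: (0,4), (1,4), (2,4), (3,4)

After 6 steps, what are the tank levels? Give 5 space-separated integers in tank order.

Answer: 5 5 6 5 3

Derivation:
Step 1: flows [0->4,1->4,2->4,3->4] -> levels [3 4 7 4 6]
Step 2: flows [4->0,4->1,2->4,4->3] -> levels [4 5 6 5 4]
Step 3: flows [0=4,1->4,2->4,3->4] -> levels [4 4 5 4 7]
Step 4: flows [4->0,4->1,4->2,4->3] -> levels [5 5 6 5 3]
Step 5: flows [0->4,1->4,2->4,3->4] -> levels [4 4 5 4 7]
  -> period-2 cycle: step 5 state = step 3 state
  -> state at step 6: (6-3) mod 2 = 1, same as step 4 -> [5 5 6 5 3]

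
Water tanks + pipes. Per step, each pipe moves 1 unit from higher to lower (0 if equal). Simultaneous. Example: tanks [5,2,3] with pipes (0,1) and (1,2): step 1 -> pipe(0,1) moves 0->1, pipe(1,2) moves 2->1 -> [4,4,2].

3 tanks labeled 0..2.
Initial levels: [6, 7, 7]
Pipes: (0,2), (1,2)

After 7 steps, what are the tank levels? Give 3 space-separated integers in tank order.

Step 1: flows [2->0,1=2] -> levels [7 7 6]
Step 2: flows [0->2,1->2] -> levels [6 6 8]
Step 3: flows [2->0,2->1] -> levels [7 7 6]
  -> period-2 cycle: step 3 state = step 1 state
  -> state at step 7: (7-1) mod 2 = 0, same as step 1 -> [7 7 6]

Answer: 7 7 6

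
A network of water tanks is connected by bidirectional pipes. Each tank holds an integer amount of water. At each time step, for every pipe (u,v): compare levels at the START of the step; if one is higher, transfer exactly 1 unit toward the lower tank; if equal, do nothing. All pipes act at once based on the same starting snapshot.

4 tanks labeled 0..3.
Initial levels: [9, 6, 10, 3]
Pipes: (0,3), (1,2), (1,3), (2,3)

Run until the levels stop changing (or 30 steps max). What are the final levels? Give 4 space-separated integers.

Answer: 7 7 6 8

Derivation:
Step 1: flows [0->3,2->1,1->3,2->3] -> levels [8 6 8 6]
Step 2: flows [0->3,2->1,1=3,2->3] -> levels [7 7 6 8]
Step 3: flows [3->0,1->2,3->1,3->2] -> levels [8 7 8 5]
Step 4: flows [0->3,2->1,1->3,2->3] -> levels [7 7 6 8]
  -> period-2 cycle: step 4 state = step 2 state; never stabilizes
  -> state at step 30: (30-2) mod 2 = 0, same as step 2 -> [7 7 6 8]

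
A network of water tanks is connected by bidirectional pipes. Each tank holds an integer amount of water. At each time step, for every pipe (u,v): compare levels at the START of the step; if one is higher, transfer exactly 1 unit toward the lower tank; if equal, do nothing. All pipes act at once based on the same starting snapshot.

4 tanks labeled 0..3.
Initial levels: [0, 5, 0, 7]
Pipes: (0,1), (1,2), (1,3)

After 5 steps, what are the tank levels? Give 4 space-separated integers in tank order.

Answer: 3 2 3 4

Derivation:
Step 1: flows [1->0,1->2,3->1] -> levels [1 4 1 6]
Step 2: flows [1->0,1->2,3->1] -> levels [2 3 2 5]
Step 3: flows [1->0,1->2,3->1] -> levels [3 2 3 4]
Step 4: flows [0->1,2->1,3->1] -> levels [2 5 2 3]
Step 5: flows [1->0,1->2,1->3] -> levels [3 2 3 4]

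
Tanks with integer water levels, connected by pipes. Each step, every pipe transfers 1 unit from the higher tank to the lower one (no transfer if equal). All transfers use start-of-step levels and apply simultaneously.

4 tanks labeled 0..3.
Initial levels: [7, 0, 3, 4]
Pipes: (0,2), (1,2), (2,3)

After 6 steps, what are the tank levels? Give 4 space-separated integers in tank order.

Answer: 4 4 2 4

Derivation:
Step 1: flows [0->2,2->1,3->2] -> levels [6 1 4 3]
Step 2: flows [0->2,2->1,2->3] -> levels [5 2 3 4]
Step 3: flows [0->2,2->1,3->2] -> levels [4 3 4 3]
Step 4: flows [0=2,2->1,2->3] -> levels [4 4 2 4]
Step 5: flows [0->2,1->2,3->2] -> levels [3 3 5 3]
Step 6: flows [2->0,2->1,2->3] -> levels [4 4 2 4]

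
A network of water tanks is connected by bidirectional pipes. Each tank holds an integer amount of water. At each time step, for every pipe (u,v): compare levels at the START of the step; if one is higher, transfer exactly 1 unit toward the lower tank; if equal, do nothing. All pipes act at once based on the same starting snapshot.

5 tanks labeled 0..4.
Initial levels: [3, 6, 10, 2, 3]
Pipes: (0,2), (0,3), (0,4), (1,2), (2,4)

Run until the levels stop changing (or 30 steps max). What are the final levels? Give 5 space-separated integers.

Answer: 5 5 6 4 4

Derivation:
Step 1: flows [2->0,0->3,0=4,2->1,2->4] -> levels [3 7 7 3 4]
Step 2: flows [2->0,0=3,4->0,1=2,2->4] -> levels [5 7 5 3 4]
Step 3: flows [0=2,0->3,0->4,1->2,2->4] -> levels [3 6 5 4 6]
Step 4: flows [2->0,3->0,4->0,1->2,4->2] -> levels [6 5 6 3 4]
Step 5: flows [0=2,0->3,0->4,2->1,2->4] -> levels [4 6 4 4 6]
Step 6: flows [0=2,0=3,4->0,1->2,4->2] -> levels [5 5 6 4 4]
Step 7: flows [2->0,0->3,0->4,2->1,2->4] -> levels [4 6 3 5 6]
Step 8: flows [0->2,3->0,4->0,1->2,4->2] -> levels [5 5 6 4 4]
  -> period-2 cycle: step 8 state = step 6 state; never stabilizes
  -> state at step 30: (30-6) mod 2 = 0, same as step 6 -> [5 5 6 4 4]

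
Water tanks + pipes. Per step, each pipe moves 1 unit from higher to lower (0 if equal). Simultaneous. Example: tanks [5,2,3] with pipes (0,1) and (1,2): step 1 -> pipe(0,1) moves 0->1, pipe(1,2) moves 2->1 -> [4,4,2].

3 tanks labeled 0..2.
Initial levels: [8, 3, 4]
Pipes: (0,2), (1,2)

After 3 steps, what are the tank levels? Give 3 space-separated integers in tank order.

Answer: 5 5 5

Derivation:
Step 1: flows [0->2,2->1] -> levels [7 4 4]
Step 2: flows [0->2,1=2] -> levels [6 4 5]
Step 3: flows [0->2,2->1] -> levels [5 5 5]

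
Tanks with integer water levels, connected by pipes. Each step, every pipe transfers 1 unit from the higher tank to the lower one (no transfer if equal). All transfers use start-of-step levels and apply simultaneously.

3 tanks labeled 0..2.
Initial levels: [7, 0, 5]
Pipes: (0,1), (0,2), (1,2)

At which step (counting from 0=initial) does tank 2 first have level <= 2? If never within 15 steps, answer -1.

Step 1: flows [0->1,0->2,2->1] -> levels [5 2 5]
Step 2: flows [0->1,0=2,2->1] -> levels [4 4 4]
Step 3: flows [0=1,0=2,1=2] -> levels [4 4 4]
  -> stable; tank 2 stays at 4 > 2
Tank 2 never reaches <=2 within 15 steps

Answer: -1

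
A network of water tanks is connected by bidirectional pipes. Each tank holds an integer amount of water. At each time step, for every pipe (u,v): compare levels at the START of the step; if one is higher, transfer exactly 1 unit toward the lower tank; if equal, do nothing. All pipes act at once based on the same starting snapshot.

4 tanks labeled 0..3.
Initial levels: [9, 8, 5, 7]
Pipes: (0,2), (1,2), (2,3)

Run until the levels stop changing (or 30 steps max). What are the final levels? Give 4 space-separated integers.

Step 1: flows [0->2,1->2,3->2] -> levels [8 7 8 6]
Step 2: flows [0=2,2->1,2->3] -> levels [8 8 6 7]
Step 3: flows [0->2,1->2,3->2] -> levels [7 7 9 6]
Step 4: flows [2->0,2->1,2->3] -> levels [8 8 6 7]
  -> period-2 cycle: step 4 state = step 2 state; never stabilizes
  -> state at step 30: (30-2) mod 2 = 0, same as step 2 -> [8 8 6 7]

Answer: 8 8 6 7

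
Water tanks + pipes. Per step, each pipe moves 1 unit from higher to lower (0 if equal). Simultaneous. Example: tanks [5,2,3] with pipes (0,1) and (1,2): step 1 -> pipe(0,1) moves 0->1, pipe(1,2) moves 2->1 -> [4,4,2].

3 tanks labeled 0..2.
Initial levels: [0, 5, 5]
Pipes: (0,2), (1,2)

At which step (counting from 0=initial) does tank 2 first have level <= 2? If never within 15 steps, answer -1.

Answer: 5

Derivation:
Step 1: flows [2->0,1=2] -> levels [1 5 4]
Step 2: flows [2->0,1->2] -> levels [2 4 4]
Step 3: flows [2->0,1=2] -> levels [3 4 3]
Step 4: flows [0=2,1->2] -> levels [3 3 4]
Step 5: flows [2->0,2->1] -> levels [4 4 2]
Tank 2 first reaches <=2 at step 5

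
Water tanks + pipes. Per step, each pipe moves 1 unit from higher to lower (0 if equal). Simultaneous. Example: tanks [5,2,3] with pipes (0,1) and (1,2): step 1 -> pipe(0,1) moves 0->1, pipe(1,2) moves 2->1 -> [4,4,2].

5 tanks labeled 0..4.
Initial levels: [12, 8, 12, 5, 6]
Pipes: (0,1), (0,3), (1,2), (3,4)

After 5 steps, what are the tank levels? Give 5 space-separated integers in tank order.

Answer: 9 9 10 7 8

Derivation:
Step 1: flows [0->1,0->3,2->1,4->3] -> levels [10 10 11 7 5]
Step 2: flows [0=1,0->3,2->1,3->4] -> levels [9 11 10 7 6]
Step 3: flows [1->0,0->3,1->2,3->4] -> levels [9 9 11 7 7]
Step 4: flows [0=1,0->3,2->1,3=4] -> levels [8 10 10 8 7]
Step 5: flows [1->0,0=3,1=2,3->4] -> levels [9 9 10 7 8]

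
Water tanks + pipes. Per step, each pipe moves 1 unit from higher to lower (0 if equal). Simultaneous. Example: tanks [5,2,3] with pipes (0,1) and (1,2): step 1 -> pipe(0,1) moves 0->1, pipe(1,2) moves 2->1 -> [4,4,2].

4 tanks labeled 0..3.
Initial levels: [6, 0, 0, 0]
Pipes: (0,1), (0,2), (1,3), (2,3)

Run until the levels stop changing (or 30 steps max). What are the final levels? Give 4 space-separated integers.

Step 1: flows [0->1,0->2,1=3,2=3] -> levels [4 1 1 0]
Step 2: flows [0->1,0->2,1->3,2->3] -> levels [2 1 1 2]
Step 3: flows [0->1,0->2,3->1,3->2] -> levels [0 3 3 0]
Step 4: flows [1->0,2->0,1->3,2->3] -> levels [2 1 1 2]
  -> period-2 cycle: step 4 state = step 2 state; never stabilizes
  -> state at step 30: (30-2) mod 2 = 0, same as step 2 -> [2 1 1 2]

Answer: 2 1 1 2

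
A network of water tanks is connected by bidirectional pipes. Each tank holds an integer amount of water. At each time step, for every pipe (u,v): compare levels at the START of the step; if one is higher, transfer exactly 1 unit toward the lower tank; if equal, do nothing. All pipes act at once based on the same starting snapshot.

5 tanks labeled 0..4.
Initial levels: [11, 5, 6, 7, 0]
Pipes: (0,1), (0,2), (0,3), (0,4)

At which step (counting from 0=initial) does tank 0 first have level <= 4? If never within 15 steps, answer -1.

Answer: 4

Derivation:
Step 1: flows [0->1,0->2,0->3,0->4] -> levels [7 6 7 8 1]
Step 2: flows [0->1,0=2,3->0,0->4] -> levels [6 7 7 7 2]
Step 3: flows [1->0,2->0,3->0,0->4] -> levels [8 6 6 6 3]
Step 4: flows [0->1,0->2,0->3,0->4] -> levels [4 7 7 7 4]
Tank 0 first reaches <=4 at step 4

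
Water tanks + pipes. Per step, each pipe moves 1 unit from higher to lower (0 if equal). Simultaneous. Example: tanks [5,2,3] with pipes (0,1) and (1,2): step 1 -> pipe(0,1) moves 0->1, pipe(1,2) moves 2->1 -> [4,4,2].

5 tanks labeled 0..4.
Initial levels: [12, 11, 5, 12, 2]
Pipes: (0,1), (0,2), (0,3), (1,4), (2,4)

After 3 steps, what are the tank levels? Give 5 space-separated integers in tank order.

Step 1: flows [0->1,0->2,0=3,1->4,2->4] -> levels [10 11 5 12 4]
Step 2: flows [1->0,0->2,3->0,1->4,2->4] -> levels [11 9 5 11 6]
Step 3: flows [0->1,0->2,0=3,1->4,4->2] -> levels [9 9 7 11 6]

Answer: 9 9 7 11 6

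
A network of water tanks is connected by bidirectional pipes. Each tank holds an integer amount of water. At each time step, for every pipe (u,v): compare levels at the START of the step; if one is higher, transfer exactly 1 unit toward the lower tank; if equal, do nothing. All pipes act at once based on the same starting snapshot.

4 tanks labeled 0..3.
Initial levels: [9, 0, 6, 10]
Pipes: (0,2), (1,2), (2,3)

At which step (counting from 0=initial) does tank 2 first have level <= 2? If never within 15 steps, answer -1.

Answer: -1

Derivation:
Step 1: flows [0->2,2->1,3->2] -> levels [8 1 7 9]
Step 2: flows [0->2,2->1,3->2] -> levels [7 2 8 8]
Step 3: flows [2->0,2->1,2=3] -> levels [8 3 6 8]
Step 4: flows [0->2,2->1,3->2] -> levels [7 4 7 7]
Step 5: flows [0=2,2->1,2=3] -> levels [7 5 6 7]
Step 6: flows [0->2,2->1,3->2] -> levels [6 6 7 6]
Step 7: flows [2->0,2->1,2->3] -> levels [7 7 4 7]
Step 8: flows [0->2,1->2,3->2] -> levels [6 6 7 6]
  -> period-2 cycle (repeats step 6); tank 2 never drops to <=2
Tank 2 never reaches <=2 within 15 steps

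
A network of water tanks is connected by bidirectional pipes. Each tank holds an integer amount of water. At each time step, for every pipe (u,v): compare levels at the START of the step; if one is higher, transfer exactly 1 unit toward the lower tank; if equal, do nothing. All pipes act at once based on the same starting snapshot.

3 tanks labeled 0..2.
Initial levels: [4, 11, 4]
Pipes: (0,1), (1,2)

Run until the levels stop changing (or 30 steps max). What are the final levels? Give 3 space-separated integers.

Step 1: flows [1->0,1->2] -> levels [5 9 5]
Step 2: flows [1->0,1->2] -> levels [6 7 6]
Step 3: flows [1->0,1->2] -> levels [7 5 7]
Step 4: flows [0->1,2->1] -> levels [6 7 6]
  -> period-2 cycle: step 4 state = step 2 state; never stabilizes
  -> state at step 30: (30-2) mod 2 = 0, same as step 2 -> [6 7 6]

Answer: 6 7 6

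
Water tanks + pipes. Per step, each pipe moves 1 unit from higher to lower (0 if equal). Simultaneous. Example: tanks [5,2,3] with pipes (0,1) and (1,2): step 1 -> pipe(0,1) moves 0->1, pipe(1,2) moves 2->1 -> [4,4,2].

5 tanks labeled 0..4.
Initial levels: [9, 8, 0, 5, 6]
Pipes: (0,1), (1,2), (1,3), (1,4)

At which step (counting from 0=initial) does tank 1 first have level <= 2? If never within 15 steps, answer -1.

Answer: -1

Derivation:
Step 1: flows [0->1,1->2,1->3,1->4] -> levels [8 6 1 6 7]
Step 2: flows [0->1,1->2,1=3,4->1] -> levels [7 7 2 6 6]
Step 3: flows [0=1,1->2,1->3,1->4] -> levels [7 4 3 7 7]
Step 4: flows [0->1,1->2,3->1,4->1] -> levels [6 6 4 6 6]
Step 5: flows [0=1,1->2,1=3,1=4] -> levels [6 5 5 6 6]
Step 6: flows [0->1,1=2,3->1,4->1] -> levels [5 8 5 5 5]
Step 7: flows [1->0,1->2,1->3,1->4] -> levels [6 4 6 6 6]
Step 8: flows [0->1,2->1,3->1,4->1] -> levels [5 8 5 5 5]
  -> period-2 cycle (repeats step 6); tank 1 never drops to <=2
Tank 1 never reaches <=2 within 15 steps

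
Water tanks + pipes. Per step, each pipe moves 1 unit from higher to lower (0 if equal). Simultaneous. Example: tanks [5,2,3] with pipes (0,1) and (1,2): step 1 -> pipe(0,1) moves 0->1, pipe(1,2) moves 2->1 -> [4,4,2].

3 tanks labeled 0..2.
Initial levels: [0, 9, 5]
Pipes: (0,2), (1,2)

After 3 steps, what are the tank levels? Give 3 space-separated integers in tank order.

Step 1: flows [2->0,1->2] -> levels [1 8 5]
Step 2: flows [2->0,1->2] -> levels [2 7 5]
Step 3: flows [2->0,1->2] -> levels [3 6 5]

Answer: 3 6 5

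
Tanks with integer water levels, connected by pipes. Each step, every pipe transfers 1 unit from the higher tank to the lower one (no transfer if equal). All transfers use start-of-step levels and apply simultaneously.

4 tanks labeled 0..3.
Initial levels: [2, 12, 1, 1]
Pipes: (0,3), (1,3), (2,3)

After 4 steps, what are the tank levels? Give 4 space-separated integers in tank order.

Answer: 3 8 3 2

Derivation:
Step 1: flows [0->3,1->3,2=3] -> levels [1 11 1 3]
Step 2: flows [3->0,1->3,3->2] -> levels [2 10 2 2]
Step 3: flows [0=3,1->3,2=3] -> levels [2 9 2 3]
Step 4: flows [3->0,1->3,3->2] -> levels [3 8 3 2]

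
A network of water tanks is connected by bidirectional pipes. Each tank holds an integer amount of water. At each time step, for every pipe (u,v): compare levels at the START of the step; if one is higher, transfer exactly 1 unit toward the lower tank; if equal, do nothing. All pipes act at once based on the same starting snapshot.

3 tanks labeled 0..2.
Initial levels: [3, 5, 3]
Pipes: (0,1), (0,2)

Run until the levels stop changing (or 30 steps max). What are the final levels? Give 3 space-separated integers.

Answer: 3 4 4

Derivation:
Step 1: flows [1->0,0=2] -> levels [4 4 3]
Step 2: flows [0=1,0->2] -> levels [3 4 4]
Step 3: flows [1->0,2->0] -> levels [5 3 3]
Step 4: flows [0->1,0->2] -> levels [3 4 4]
  -> period-2 cycle: step 4 state = step 2 state; never stabilizes
  -> state at step 30: (30-2) mod 2 = 0, same as step 2 -> [3 4 4]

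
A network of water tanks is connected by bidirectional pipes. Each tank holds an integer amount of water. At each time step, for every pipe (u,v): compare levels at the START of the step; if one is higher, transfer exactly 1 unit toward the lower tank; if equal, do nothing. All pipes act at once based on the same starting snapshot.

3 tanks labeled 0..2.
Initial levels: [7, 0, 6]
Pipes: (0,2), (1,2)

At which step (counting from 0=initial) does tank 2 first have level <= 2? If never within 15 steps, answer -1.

Step 1: flows [0->2,2->1] -> levels [6 1 6]
Step 2: flows [0=2,2->1] -> levels [6 2 5]
Step 3: flows [0->2,2->1] -> levels [5 3 5]
Step 4: flows [0=2,2->1] -> levels [5 4 4]
Step 5: flows [0->2,1=2] -> levels [4 4 5]
Step 6: flows [2->0,2->1] -> levels [5 5 3]
Step 7: flows [0->2,1->2] -> levels [4 4 5]
  -> period-2 cycle (repeats step 5); tank 2 never drops to <=2
Tank 2 never reaches <=2 within 15 steps

Answer: -1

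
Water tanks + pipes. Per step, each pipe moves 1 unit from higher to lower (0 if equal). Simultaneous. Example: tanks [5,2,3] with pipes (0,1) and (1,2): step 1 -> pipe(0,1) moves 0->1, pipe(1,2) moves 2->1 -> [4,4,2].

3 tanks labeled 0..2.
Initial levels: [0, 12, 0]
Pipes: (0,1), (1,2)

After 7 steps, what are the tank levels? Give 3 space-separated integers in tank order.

Step 1: flows [1->0,1->2] -> levels [1 10 1]
Step 2: flows [1->0,1->2] -> levels [2 8 2]
Step 3: flows [1->0,1->2] -> levels [3 6 3]
Step 4: flows [1->0,1->2] -> levels [4 4 4]
Step 5: flows [0=1,1=2] -> levels [4 4 4]
  -> stable; steps 6..7 unchanged -> [4 4 4]

Answer: 4 4 4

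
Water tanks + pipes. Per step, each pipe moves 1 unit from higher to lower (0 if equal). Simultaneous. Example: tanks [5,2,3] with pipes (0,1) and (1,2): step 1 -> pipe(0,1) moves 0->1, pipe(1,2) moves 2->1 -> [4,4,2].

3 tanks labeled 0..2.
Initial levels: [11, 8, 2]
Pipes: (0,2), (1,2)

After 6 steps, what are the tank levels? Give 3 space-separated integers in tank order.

Answer: 7 7 7

Derivation:
Step 1: flows [0->2,1->2] -> levels [10 7 4]
Step 2: flows [0->2,1->2] -> levels [9 6 6]
Step 3: flows [0->2,1=2] -> levels [8 6 7]
Step 4: flows [0->2,2->1] -> levels [7 7 7]
Step 5: flows [0=2,1=2] -> levels [7 7 7]
  -> stable; steps 6..6 unchanged -> [7 7 7]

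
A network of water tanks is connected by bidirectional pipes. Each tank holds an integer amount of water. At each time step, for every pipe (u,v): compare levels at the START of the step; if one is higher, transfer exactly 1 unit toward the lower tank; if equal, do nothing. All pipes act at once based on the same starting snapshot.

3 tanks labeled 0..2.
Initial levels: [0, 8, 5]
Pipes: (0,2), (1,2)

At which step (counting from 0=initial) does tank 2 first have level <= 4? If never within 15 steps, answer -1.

Answer: 4

Derivation:
Step 1: flows [2->0,1->2] -> levels [1 7 5]
Step 2: flows [2->0,1->2] -> levels [2 6 5]
Step 3: flows [2->0,1->2] -> levels [3 5 5]
Step 4: flows [2->0,1=2] -> levels [4 5 4]
Tank 2 first reaches <=4 at step 4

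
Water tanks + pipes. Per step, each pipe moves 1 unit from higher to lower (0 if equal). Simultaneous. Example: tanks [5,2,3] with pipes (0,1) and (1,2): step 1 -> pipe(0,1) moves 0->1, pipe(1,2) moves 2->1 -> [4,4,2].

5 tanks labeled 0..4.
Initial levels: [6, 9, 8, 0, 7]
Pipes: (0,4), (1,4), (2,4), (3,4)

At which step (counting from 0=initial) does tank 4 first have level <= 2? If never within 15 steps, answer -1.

Step 1: flows [4->0,1->4,2->4,4->3] -> levels [7 8 7 1 7]
Step 2: flows [0=4,1->4,2=4,4->3] -> levels [7 7 7 2 7]
Step 3: flows [0=4,1=4,2=4,4->3] -> levels [7 7 7 3 6]
Step 4: flows [0->4,1->4,2->4,4->3] -> levels [6 6 6 4 8]
Step 5: flows [4->0,4->1,4->2,4->3] -> levels [7 7 7 5 4]
Step 6: flows [0->4,1->4,2->4,3->4] -> levels [6 6 6 4 8]
  -> period-2 cycle (repeats step 4); tank 4 never drops to <=2
Tank 4 never reaches <=2 within 15 steps

Answer: -1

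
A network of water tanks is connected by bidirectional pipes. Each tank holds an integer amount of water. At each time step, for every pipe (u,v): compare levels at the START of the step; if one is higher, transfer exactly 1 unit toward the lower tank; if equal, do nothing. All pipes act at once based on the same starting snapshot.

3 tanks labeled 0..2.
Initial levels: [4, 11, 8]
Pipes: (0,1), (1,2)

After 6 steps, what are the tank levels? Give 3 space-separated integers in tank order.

Step 1: flows [1->0,1->2] -> levels [5 9 9]
Step 2: flows [1->0,1=2] -> levels [6 8 9]
Step 3: flows [1->0,2->1] -> levels [7 8 8]
Step 4: flows [1->0,1=2] -> levels [8 7 8]
Step 5: flows [0->1,2->1] -> levels [7 9 7]
Step 6: flows [1->0,1->2] -> levels [8 7 8]

Answer: 8 7 8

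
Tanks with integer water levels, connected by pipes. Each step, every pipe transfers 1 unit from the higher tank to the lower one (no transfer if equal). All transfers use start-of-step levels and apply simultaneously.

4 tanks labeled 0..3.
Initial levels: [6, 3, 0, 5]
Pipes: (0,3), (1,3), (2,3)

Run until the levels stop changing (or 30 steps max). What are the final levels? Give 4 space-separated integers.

Step 1: flows [0->3,3->1,3->2] -> levels [5 4 1 4]
Step 2: flows [0->3,1=3,3->2] -> levels [4 4 2 4]
Step 3: flows [0=3,1=3,3->2] -> levels [4 4 3 3]
Step 4: flows [0->3,1->3,2=3] -> levels [3 3 3 5]
Step 5: flows [3->0,3->1,3->2] -> levels [4 4 4 2]
Step 6: flows [0->3,1->3,2->3] -> levels [3 3 3 5]
  -> period-2 cycle: step 6 state = step 4 state; never stabilizes
  -> state at step 30: (30-4) mod 2 = 0, same as step 4 -> [3 3 3 5]

Answer: 3 3 3 5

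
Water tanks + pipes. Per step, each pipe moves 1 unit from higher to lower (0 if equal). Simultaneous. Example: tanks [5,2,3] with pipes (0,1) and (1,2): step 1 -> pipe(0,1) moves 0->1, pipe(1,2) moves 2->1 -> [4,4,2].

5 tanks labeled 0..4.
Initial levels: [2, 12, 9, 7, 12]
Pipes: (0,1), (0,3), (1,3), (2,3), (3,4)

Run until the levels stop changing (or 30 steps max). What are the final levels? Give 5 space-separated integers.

Answer: 8 8 8 10 8

Derivation:
Step 1: flows [1->0,3->0,1->3,2->3,4->3] -> levels [4 10 8 9 11]
Step 2: flows [1->0,3->0,1->3,3->2,4->3] -> levels [6 8 9 9 10]
Step 3: flows [1->0,3->0,3->1,2=3,4->3] -> levels [8 8 9 8 9]
Step 4: flows [0=1,0=3,1=3,2->3,4->3] -> levels [8 8 8 10 8]
Step 5: flows [0=1,3->0,3->1,3->2,3->4] -> levels [9 9 9 6 9]
Step 6: flows [0=1,0->3,1->3,2->3,4->3] -> levels [8 8 8 10 8]
  -> period-2 cycle: step 6 state = step 4 state; never stabilizes
  -> state at step 30: (30-4) mod 2 = 0, same as step 4 -> [8 8 8 10 8]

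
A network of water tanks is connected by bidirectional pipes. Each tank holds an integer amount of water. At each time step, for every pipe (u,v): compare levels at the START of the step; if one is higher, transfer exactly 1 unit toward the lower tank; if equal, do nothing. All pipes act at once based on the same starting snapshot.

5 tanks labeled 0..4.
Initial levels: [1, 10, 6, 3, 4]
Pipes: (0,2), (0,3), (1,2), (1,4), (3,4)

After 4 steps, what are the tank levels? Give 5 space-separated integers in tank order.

Step 1: flows [2->0,3->0,1->2,1->4,4->3] -> levels [3 8 6 3 4]
Step 2: flows [2->0,0=3,1->2,1->4,4->3] -> levels [4 6 6 4 4]
Step 3: flows [2->0,0=3,1=2,1->4,3=4] -> levels [5 5 5 4 5]
Step 4: flows [0=2,0->3,1=2,1=4,4->3] -> levels [4 5 5 6 4]

Answer: 4 5 5 6 4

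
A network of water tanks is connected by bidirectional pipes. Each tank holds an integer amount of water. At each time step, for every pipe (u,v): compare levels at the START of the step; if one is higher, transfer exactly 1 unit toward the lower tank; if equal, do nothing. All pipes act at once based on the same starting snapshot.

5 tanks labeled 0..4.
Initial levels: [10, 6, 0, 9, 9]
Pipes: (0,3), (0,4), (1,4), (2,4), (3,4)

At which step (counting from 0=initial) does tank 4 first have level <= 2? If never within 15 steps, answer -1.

Answer: -1

Derivation:
Step 1: flows [0->3,0->4,4->1,4->2,3=4] -> levels [8 7 1 10 8]
Step 2: flows [3->0,0=4,4->1,4->2,3->4] -> levels [9 8 2 8 7]
Step 3: flows [0->3,0->4,1->4,4->2,3->4] -> levels [7 7 3 8 9]
Step 4: flows [3->0,4->0,4->1,4->2,4->3] -> levels [9 8 4 8 5]
Step 5: flows [0->3,0->4,1->4,4->2,3->4] -> levels [7 7 5 8 7]
Step 6: flows [3->0,0=4,1=4,4->2,3->4] -> levels [8 7 6 6 7]
Step 7: flows [0->3,0->4,1=4,4->2,4->3] -> levels [6 7 7 8 6]
Step 8: flows [3->0,0=4,1->4,2->4,3->4] -> levels [7 6 6 6 9]
Step 9: flows [0->3,4->0,4->1,4->2,4->3] -> levels [7 7 7 8 5]
Step 10: flows [3->0,0->4,1->4,2->4,3->4] -> levels [7 6 6 6 9]
  -> period-2 cycle (repeats step 8); tank 4 never drops to <=2
Tank 4 never reaches <=2 within 15 steps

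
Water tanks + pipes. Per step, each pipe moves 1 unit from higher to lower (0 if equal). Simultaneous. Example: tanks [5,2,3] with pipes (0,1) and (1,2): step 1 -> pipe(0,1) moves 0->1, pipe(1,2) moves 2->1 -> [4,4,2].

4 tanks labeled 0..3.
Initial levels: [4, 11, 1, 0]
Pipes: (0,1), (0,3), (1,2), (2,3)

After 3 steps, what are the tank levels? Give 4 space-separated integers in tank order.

Answer: 4 5 3 4

Derivation:
Step 1: flows [1->0,0->3,1->2,2->3] -> levels [4 9 1 2]
Step 2: flows [1->0,0->3,1->2,3->2] -> levels [4 7 3 2]
Step 3: flows [1->0,0->3,1->2,2->3] -> levels [4 5 3 4]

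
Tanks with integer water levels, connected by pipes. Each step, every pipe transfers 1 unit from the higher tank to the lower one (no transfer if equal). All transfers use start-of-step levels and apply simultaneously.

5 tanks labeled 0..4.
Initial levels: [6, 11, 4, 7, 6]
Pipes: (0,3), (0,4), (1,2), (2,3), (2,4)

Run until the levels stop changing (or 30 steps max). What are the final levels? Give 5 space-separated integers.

Answer: 5 9 6 7 7

Derivation:
Step 1: flows [3->0,0=4,1->2,3->2,4->2] -> levels [7 10 7 5 5]
Step 2: flows [0->3,0->4,1->2,2->3,2->4] -> levels [5 9 6 7 7]
Step 3: flows [3->0,4->0,1->2,3->2,4->2] -> levels [7 8 9 5 5]
Step 4: flows [0->3,0->4,2->1,2->3,2->4] -> levels [5 9 6 7 7]
  -> period-2 cycle: step 4 state = step 2 state; never stabilizes
  -> state at step 30: (30-2) mod 2 = 0, same as step 2 -> [5 9 6 7 7]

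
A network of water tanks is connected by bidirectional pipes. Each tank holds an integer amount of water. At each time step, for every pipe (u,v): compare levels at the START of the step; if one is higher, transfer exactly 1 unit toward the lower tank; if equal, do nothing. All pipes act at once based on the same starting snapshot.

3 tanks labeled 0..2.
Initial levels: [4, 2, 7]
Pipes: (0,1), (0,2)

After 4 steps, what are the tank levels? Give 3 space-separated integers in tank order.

Step 1: flows [0->1,2->0] -> levels [4 3 6]
Step 2: flows [0->1,2->0] -> levels [4 4 5]
Step 3: flows [0=1,2->0] -> levels [5 4 4]
Step 4: flows [0->1,0->2] -> levels [3 5 5]

Answer: 3 5 5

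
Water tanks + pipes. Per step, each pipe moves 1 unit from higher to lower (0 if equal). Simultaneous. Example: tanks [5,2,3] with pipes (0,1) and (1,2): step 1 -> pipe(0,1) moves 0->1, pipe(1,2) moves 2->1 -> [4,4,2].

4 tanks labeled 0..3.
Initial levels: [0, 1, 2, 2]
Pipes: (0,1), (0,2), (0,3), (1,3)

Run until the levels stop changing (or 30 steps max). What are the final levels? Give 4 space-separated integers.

Step 1: flows [1->0,2->0,3->0,3->1] -> levels [3 1 1 0]
Step 2: flows [0->1,0->2,0->3,1->3] -> levels [0 1 2 2]
  -> period-2 cycle: step 2 state = step 0 state; never stabilizes
  -> state at step 30: (30-0) mod 2 = 0, same as step 0 -> [0 1 2 2]

Answer: 0 1 2 2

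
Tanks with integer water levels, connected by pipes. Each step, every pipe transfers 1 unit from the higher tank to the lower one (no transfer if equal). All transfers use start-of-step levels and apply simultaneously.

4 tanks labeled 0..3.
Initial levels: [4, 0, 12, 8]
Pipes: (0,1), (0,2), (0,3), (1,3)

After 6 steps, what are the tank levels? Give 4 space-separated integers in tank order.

Step 1: flows [0->1,2->0,3->0,3->1] -> levels [5 2 11 6]
Step 2: flows [0->1,2->0,3->0,3->1] -> levels [6 4 10 4]
Step 3: flows [0->1,2->0,0->3,1=3] -> levels [5 5 9 5]
Step 4: flows [0=1,2->0,0=3,1=3] -> levels [6 5 8 5]
Step 5: flows [0->1,2->0,0->3,1=3] -> levels [5 6 7 6]
Step 6: flows [1->0,2->0,3->0,1=3] -> levels [8 5 6 5]

Answer: 8 5 6 5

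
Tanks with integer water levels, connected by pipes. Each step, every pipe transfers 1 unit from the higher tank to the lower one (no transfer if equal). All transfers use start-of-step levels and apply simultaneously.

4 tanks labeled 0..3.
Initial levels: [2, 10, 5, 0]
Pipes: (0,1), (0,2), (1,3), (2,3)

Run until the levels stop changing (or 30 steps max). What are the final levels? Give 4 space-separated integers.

Step 1: flows [1->0,2->0,1->3,2->3] -> levels [4 8 3 2]
Step 2: flows [1->0,0->2,1->3,2->3] -> levels [4 6 3 4]
Step 3: flows [1->0,0->2,1->3,3->2] -> levels [4 4 5 4]
Step 4: flows [0=1,2->0,1=3,2->3] -> levels [5 4 3 5]
Step 5: flows [0->1,0->2,3->1,3->2] -> levels [3 6 5 3]
Step 6: flows [1->0,2->0,1->3,2->3] -> levels [5 4 3 5]
  -> period-2 cycle: step 6 state = step 4 state; never stabilizes
  -> state at step 30: (30-4) mod 2 = 0, same as step 4 -> [5 4 3 5]

Answer: 5 4 3 5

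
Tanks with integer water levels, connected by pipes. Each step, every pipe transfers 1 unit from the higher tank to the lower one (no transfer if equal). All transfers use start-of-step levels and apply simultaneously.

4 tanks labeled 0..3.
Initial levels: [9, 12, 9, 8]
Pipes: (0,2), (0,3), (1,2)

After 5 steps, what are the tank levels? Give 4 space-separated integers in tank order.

Answer: 8 9 11 10

Derivation:
Step 1: flows [0=2,0->3,1->2] -> levels [8 11 10 9]
Step 2: flows [2->0,3->0,1->2] -> levels [10 10 10 8]
Step 3: flows [0=2,0->3,1=2] -> levels [9 10 10 9]
Step 4: flows [2->0,0=3,1=2] -> levels [10 10 9 9]
Step 5: flows [0->2,0->3,1->2] -> levels [8 9 11 10]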